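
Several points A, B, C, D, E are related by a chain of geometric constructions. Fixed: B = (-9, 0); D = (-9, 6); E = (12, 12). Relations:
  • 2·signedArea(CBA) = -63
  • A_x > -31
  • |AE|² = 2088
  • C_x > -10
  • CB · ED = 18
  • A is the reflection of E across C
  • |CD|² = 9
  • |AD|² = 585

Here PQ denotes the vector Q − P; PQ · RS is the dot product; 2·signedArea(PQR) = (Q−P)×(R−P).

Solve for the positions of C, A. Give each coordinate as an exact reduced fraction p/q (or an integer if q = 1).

1. C_x = -9  [line 21·x + 6·y + 171 = 0 ∩ |CD|² = 9]
2. C_y = 3  [line 21·x + 6·y + 171 = 0 ∩ |CD|² = 9]
   → C = (-9, 3)
3. A_x = -30  [A is the reflection of E across C]
4. A_y = -6  [A is the reflection of E across C]
   → A = (-30, -6)

A = (-30, -6)
C = (-9, 3)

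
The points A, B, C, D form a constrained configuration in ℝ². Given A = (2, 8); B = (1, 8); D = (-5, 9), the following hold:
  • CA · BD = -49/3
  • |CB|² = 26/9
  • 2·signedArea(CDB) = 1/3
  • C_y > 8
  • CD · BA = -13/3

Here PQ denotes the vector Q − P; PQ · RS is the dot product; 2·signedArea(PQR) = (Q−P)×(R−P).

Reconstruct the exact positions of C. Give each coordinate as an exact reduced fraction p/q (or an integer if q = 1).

C = (-2/3, 25/3)

1. C_x = -2/3  [CD · BA = -13/3 ∩ CA · BD = -49/3]
2. C_y = 25/3  [CD · BA = -13/3 ∩ CA · BD = -49/3]
   → C = (-2/3, 25/3)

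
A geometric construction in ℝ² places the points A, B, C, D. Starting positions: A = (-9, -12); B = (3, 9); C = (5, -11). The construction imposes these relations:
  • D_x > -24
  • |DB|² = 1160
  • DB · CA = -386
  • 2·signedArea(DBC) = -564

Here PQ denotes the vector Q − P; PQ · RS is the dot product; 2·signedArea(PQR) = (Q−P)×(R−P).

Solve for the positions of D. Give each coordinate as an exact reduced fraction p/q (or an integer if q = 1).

1. D_x = -23  [2·signedArea(DBC) = -564 ∩ DB · CA = -386]
2. D_y = -13  [2·signedArea(DBC) = -564 ∩ DB · CA = -386]
   → D = (-23, -13)

D = (-23, -13)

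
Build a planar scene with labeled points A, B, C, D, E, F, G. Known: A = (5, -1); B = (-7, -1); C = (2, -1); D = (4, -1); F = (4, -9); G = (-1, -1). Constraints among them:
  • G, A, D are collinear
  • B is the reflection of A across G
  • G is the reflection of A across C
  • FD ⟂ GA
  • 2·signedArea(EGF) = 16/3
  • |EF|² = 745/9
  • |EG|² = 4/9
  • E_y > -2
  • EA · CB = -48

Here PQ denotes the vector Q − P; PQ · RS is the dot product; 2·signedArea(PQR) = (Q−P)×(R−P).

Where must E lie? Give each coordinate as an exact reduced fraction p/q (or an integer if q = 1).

1. E_x = -1/3  [2·signedArea(EGF) = 16/3 ∩ EA · CB = -48]
2. E_y = -1  [2·signedArea(EGF) = 16/3 ∩ EA · CB = -48]
   → E = (-1/3, -1)

E = (-1/3, -1)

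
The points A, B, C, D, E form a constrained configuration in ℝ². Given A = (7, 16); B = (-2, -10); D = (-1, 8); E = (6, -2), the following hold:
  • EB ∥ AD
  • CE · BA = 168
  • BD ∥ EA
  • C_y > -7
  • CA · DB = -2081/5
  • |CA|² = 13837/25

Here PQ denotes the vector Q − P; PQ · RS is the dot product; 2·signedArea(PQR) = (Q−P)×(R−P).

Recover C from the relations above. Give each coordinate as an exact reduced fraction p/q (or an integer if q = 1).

1. C_x = 6/5  [CE · BA = 168 ∩ CA · DB = -2081/5]
2. C_y = -34/5  [CE · BA = 168 ∩ CA · DB = -2081/5]
   → C = (6/5, -34/5)

C = (6/5, -34/5)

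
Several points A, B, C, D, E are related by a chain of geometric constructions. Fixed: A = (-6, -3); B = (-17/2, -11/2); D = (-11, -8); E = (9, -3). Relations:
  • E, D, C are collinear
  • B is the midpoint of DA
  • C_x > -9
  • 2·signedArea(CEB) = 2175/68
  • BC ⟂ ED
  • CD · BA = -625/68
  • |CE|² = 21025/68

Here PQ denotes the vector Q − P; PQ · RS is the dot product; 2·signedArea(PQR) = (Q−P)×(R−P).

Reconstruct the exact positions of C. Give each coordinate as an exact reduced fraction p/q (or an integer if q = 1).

C = (-137/17, -247/34)

1. C_x = -137/17  [E, D, C are collinear ∩ BC ⟂ ED]
2. C_y = -247/34  [E, D, C are collinear ∩ BC ⟂ ED]
   → C = (-137/17, -247/34)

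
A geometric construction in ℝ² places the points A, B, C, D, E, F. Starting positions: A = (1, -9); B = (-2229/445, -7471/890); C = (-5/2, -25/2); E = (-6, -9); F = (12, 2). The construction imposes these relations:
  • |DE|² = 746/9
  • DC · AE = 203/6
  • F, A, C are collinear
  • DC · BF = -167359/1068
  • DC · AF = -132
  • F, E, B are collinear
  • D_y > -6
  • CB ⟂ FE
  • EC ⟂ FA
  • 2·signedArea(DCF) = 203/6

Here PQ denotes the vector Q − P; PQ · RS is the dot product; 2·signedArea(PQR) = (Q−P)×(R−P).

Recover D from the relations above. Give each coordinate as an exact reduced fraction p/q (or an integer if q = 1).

D = (7/3, -16/3)

1. D_x = 7/3  [DC · BF = -167359/1068 ∩ DC · AF = -132]
2. D_y = -16/3  [DC · BF = -167359/1068 ∩ DC · AF = -132]
   → D = (7/3, -16/3)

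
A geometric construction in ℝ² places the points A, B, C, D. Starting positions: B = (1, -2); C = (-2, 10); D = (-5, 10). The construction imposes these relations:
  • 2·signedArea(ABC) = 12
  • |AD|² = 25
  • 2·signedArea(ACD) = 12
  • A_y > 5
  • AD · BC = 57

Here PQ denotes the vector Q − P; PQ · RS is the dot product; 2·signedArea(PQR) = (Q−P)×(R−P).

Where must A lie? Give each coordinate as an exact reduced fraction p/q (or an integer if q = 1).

A = (-2, 6)

1. A_x = -2  [2·signedArea(ABC) = 12 ∩ 2·signedArea(ACD) = 12]
2. A_y = 6  [2·signedArea(ABC) = 12 ∩ 2·signedArea(ACD) = 12]
   → A = (-2, 6)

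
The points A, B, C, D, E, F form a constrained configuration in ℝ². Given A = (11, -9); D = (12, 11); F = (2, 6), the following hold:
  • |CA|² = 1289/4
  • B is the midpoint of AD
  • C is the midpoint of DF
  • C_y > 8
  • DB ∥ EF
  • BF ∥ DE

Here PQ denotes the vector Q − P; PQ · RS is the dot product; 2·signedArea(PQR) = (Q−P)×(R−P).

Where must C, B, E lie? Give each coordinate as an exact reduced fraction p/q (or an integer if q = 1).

B = (23/2, 1)
C = (7, 17/2)
E = (5/2, 16)

1. C_x = 7  [C is the midpoint of DF]
2. C_y = 17/2  [C is the midpoint of DF]
   → C = (7, 17/2)
3. B_x = 23/2  [B is the midpoint of AD]
4. B_y = 1  [B is the midpoint of AD]
   → B = (23/2, 1)
5. E_x = 5/2  [DB ∥ EF ∩ BF ∥ DE]
6. E_y = 16  [DB ∥ EF ∩ BF ∥ DE]
   → E = (5/2, 16)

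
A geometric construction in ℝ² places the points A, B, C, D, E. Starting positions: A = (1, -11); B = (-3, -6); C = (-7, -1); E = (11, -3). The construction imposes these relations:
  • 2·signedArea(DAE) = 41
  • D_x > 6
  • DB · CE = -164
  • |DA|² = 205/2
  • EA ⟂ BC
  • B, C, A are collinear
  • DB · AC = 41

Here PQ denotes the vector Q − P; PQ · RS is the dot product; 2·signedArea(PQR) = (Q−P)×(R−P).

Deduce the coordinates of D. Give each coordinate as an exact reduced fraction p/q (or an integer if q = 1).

D = (13/2, -5/2)

1. D_x = 13/2  [DB · AC = 41 ∩ DB · CE = -164]
2. D_y = -5/2  [DB · AC = 41 ∩ DB · CE = -164]
   → D = (13/2, -5/2)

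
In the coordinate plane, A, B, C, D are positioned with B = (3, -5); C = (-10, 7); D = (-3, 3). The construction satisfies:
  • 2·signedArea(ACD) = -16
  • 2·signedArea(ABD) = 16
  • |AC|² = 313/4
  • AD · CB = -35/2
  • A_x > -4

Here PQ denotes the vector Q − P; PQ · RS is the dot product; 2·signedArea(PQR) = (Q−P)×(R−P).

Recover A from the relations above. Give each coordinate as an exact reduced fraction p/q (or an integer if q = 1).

A = (-7/2, 1)

1. A_x = -7/2  [2·signedArea(ACD) = -16 ∩ 2·signedArea(ABD) = 16]
2. A_y = 1  [2·signedArea(ACD) = -16 ∩ 2·signedArea(ABD) = 16]
   → A = (-7/2, 1)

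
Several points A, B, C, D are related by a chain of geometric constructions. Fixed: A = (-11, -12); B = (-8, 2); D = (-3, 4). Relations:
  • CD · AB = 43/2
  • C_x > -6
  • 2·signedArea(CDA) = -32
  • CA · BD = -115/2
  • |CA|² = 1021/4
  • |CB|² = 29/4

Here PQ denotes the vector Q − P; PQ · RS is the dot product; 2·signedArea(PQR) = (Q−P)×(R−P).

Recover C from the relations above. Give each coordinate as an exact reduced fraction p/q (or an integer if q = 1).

1. C_x = -11/2  [2·signedArea(CDA) = -32 ∩ CD · AB = 43/2]
2. C_y = 3  [2·signedArea(CDA) = -32 ∩ CD · AB = 43/2]
   → C = (-11/2, 3)

C = (-11/2, 3)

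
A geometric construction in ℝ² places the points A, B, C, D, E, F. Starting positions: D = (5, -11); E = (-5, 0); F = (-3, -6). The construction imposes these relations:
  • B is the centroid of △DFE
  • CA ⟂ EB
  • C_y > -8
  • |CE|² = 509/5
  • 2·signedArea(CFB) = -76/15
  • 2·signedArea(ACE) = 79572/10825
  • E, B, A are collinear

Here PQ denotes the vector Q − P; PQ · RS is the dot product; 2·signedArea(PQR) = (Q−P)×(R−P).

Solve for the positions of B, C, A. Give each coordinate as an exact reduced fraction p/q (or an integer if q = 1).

A = (1739/2165, -17799/2165)
B = (-1, -17/3)
C = (7/5, -39/5)

1. B_x = -1  [B is the centroid of △DFE]
2. B_y = -17/3  [B is the centroid of △DFE]
   → B = (-1, -17/3)
3. C_x = 7/5  [line -1/3·x + 2·y + 241/15 = 0 ∩ |CE|² = 509/5]
4. C_y = -39/5  [line -1/3·x + 2·y + 241/15 = 0 ∩ |CE|² = 509/5]
   → C = (7/5, -39/5)
5. A_x = 1739/2165  [E, B, A are collinear ∩ CA ⟂ EB]
6. A_y = -17799/2165  [E, B, A are collinear ∩ CA ⟂ EB]
   → A = (1739/2165, -17799/2165)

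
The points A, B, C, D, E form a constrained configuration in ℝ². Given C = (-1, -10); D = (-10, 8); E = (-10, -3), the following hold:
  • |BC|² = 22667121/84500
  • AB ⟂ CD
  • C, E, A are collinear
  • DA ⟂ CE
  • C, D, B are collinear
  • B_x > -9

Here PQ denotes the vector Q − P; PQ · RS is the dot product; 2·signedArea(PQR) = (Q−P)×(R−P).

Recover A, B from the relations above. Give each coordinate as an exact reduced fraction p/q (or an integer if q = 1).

A = (-1993/130, 149/130)
B = (-5411/650, 1511/325)

1. A_x = -1993/130  [C, E, A are collinear ∩ DA ⟂ CE]
2. A_y = 149/130  [C, E, A are collinear ∩ DA ⟂ CE]
   → A = (-1993/130, 149/130)
3. B_x = -5411/650  [C, D, B are collinear ∩ AB ⟂ CD]
4. B_y = 1511/325  [C, D, B are collinear ∩ AB ⟂ CD]
   → B = (-5411/650, 1511/325)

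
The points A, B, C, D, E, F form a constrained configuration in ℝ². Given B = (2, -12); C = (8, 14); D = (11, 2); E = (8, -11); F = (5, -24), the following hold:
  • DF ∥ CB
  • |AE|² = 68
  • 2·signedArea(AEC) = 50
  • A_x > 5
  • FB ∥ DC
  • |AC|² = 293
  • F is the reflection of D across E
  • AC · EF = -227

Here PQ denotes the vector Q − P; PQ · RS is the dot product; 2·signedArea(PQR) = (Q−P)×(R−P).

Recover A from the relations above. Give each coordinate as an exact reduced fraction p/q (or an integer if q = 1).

1. A_x = 6  [2·signedArea(AEC) = 50 ∩ AC · EF = -227]
2. A_y = -3  [2·signedArea(AEC) = 50 ∩ AC · EF = -227]
   → A = (6, -3)

A = (6, -3)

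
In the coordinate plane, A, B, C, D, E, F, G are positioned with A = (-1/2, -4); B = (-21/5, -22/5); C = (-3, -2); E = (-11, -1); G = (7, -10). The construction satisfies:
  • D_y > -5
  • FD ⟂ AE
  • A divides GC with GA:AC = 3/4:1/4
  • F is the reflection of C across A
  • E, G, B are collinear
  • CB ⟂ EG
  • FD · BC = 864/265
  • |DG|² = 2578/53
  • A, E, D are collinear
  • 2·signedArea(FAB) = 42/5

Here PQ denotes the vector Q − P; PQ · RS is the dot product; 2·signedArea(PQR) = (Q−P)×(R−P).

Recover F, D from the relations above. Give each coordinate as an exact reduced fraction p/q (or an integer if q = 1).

1. F_x = 2  [F is the reflection of C across A]
2. F_y = -6  [F is the reflection of C across A]
   → F = (2, -6)
3. D_x = 124/53  [A, E, D are collinear ∩ FD ⟂ AE]
4. D_y = -255/53  [A, E, D are collinear ∩ FD ⟂ AE]
   → D = (124/53, -255/53)

D = (124/53, -255/53)
F = (2, -6)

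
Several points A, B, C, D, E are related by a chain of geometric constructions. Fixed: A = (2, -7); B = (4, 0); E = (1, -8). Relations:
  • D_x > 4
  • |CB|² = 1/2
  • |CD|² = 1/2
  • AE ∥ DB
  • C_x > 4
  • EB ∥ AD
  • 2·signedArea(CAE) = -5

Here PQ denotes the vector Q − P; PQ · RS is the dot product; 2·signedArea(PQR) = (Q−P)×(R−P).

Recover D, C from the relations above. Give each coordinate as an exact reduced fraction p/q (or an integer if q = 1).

1. D_x = 5  [AE ∥ DB ∩ EB ∥ AD]
2. D_y = 1  [AE ∥ DB ∩ EB ∥ AD]
   → D = (5, 1)
3. C_x = 9/2  [line 1·x + -1·y + -4 = 0 ∩ |CB|² = 1/2]
4. C_y = 1/2  [line 1·x + -1·y + -4 = 0 ∩ |CB|² = 1/2]
   → C = (9/2, 1/2)

C = (9/2, 1/2)
D = (5, 1)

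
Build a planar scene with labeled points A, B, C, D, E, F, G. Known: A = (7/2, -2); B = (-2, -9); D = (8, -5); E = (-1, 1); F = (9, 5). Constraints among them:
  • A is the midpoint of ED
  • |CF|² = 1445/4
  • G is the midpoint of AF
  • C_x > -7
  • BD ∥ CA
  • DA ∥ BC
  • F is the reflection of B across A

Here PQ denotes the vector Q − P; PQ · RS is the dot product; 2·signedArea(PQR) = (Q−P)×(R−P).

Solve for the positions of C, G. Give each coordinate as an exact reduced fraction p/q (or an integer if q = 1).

C = (-13/2, -6)
G = (25/4, 3/2)

1. C_x = -13/2  [BD ∥ CA ∩ DA ∥ BC]
2. C_y = -6  [BD ∥ CA ∩ DA ∥ BC]
   → C = (-13/2, -6)
3. G_x = 25/4  [G is the midpoint of AF]
4. G_y = 3/2  [G is the midpoint of AF]
   → G = (25/4, 3/2)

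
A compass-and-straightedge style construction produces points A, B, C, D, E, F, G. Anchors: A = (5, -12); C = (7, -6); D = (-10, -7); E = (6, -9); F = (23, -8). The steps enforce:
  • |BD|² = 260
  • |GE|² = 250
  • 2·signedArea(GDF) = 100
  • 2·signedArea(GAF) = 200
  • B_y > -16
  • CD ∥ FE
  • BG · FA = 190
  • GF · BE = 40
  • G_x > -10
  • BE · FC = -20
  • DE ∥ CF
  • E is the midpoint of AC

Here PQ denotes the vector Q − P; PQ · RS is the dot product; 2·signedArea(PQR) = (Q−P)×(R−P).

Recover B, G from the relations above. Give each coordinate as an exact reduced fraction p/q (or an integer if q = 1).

1. G_x = -9  [2·signedArea(GDF) = 100 ∩ 2·signedArea(GAF) = 200]
2. G_y = -4  [2·signedArea(GDF) = 100 ∩ 2·signedArea(GAF) = 200]
   → G = (-9, -4)
3. B_x = 4  [BG · FA = 190 ∩ GF · BE = 40]
4. B_y = -15  [BG · FA = 190 ∩ GF · BE = 40]
   → B = (4, -15)

B = (4, -15)
G = (-9, -4)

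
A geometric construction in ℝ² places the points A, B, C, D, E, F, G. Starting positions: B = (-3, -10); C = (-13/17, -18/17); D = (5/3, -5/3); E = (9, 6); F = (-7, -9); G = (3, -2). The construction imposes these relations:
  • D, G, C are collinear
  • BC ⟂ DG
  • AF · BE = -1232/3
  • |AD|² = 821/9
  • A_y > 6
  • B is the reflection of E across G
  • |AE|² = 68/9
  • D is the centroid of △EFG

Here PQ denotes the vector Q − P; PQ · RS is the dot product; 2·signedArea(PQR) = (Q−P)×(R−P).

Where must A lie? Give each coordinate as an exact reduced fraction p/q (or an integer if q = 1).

1. A_x = 19/3  [line -12·x + -16·y + 548/3 = 0 ∩ |AE|² = 68/9]
2. A_y = 20/3  [line -12·x + -16·y + 548/3 = 0 ∩ |AE|² = 68/9]
   → A = (19/3, 20/3)

A = (19/3, 20/3)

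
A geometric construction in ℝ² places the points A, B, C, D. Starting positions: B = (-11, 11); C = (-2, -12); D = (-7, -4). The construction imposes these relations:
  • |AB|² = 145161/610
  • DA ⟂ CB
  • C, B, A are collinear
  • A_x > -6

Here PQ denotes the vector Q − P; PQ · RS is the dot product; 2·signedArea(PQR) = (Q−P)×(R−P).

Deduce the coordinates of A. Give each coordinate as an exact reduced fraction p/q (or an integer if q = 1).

A = (-3281/610, -2053/610)

1. A_x = -3281/610  [C, B, A are collinear ∩ DA ⟂ CB]
2. A_y = -2053/610  [C, B, A are collinear ∩ DA ⟂ CB]
   → A = (-3281/610, -2053/610)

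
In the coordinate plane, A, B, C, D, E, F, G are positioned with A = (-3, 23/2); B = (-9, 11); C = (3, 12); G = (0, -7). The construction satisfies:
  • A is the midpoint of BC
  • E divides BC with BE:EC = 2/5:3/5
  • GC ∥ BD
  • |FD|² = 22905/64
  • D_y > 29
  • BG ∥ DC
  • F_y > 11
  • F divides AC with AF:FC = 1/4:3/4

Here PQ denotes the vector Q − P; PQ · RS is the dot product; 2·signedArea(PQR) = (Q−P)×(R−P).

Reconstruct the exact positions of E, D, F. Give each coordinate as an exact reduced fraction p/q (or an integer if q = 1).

1. E_x = -21/5  [E divides BC with BE:EC = 2/5:3/5]
2. E_y = 57/5  [E divides BC with BE:EC = 2/5:3/5]
   → E = (-21/5, 57/5)
3. D_x = -6  [BG ∥ DC ∩ GC ∥ BD]
4. D_y = 30  [BG ∥ DC ∩ GC ∥ BD]
   → D = (-6, 30)
5. F_x = -3/2  [F divides AC with AF:FC = 1/4:3/4]
6. F_y = 93/8  [F divides AC with AF:FC = 1/4:3/4]
   → F = (-3/2, 93/8)

D = (-6, 30)
E = (-21/5, 57/5)
F = (-3/2, 93/8)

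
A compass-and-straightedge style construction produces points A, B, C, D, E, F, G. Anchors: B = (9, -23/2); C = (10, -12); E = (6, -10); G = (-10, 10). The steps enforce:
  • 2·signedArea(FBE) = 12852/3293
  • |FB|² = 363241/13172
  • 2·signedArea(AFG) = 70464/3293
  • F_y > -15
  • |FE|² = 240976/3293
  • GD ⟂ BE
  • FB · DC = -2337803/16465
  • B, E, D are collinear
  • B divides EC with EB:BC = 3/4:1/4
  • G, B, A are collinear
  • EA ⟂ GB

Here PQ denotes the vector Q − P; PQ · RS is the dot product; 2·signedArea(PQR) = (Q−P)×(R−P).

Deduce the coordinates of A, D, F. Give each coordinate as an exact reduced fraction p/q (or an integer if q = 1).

1. A_x = 22854/3293  [G, B, A are collinear ∩ EA ⟂ GB]
2. A_y = -30194/3293  [G, B, A are collinear ∩ EA ⟂ GB]
   → A = (22854/3293, -30194/3293)
3. D_x = -74/5  [B, E, D are collinear ∩ GD ⟂ BE]
4. D_y = 2/5  [B, E, D are collinear ∩ GD ⟂ BE]
   → D = (-74/5, 2/5)
5. F_x = 43006/3293  [2·signedArea(FBE) = 12852/3293 ∩ FB · DC = -2337803/16465]
6. F_y = -48838/3293  [2·signedArea(FBE) = 12852/3293 ∩ FB · DC = -2337803/16465]
   → F = (43006/3293, -48838/3293)

A = (22854/3293, -30194/3293)
D = (-74/5, 2/5)
F = (43006/3293, -48838/3293)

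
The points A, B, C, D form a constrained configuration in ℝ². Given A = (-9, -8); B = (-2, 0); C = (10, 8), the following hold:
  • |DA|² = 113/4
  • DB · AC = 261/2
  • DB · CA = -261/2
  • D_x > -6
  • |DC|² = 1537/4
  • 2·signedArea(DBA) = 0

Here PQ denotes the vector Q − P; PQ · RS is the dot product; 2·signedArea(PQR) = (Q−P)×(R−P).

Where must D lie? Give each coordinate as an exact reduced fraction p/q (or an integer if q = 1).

D = (-11/2, -4)

1. D_x = -11/2  [2·signedArea(DBA) = 0 ∩ DB · AC = 261/2]
2. D_y = -4  [2·signedArea(DBA) = 0 ∩ DB · AC = 261/2]
   → D = (-11/2, -4)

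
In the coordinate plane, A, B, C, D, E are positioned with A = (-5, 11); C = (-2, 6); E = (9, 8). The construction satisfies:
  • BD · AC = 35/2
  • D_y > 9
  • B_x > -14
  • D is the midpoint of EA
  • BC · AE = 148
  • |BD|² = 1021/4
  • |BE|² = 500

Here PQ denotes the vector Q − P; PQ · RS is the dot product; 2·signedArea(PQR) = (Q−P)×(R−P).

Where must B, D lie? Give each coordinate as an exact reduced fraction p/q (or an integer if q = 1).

1. D_x = 2  [D is the midpoint of EA]
2. D_y = 19/2  [D is the midpoint of EA]
   → D = (2, 19/2)
3. B_x = -13  [BD · AC = 35/2 ∩ BC · AE = 148]
4. B_y = 4  [BD · AC = 35/2 ∩ BC · AE = 148]
   → B = (-13, 4)

B = (-13, 4)
D = (2, 19/2)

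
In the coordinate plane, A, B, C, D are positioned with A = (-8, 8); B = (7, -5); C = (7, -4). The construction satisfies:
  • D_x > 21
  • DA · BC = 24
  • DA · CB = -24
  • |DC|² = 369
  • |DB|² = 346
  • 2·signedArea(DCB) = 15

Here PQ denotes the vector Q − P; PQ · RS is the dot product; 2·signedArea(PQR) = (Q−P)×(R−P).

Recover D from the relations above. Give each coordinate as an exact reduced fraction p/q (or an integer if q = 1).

D = (22, -16)

1. D_x = 22  [DA · BC = 24 ∩ 2·signedArea(DCB) = 15]
2. D_y = -16  [DA · BC = 24 ∩ 2·signedArea(DCB) = 15]
   → D = (22, -16)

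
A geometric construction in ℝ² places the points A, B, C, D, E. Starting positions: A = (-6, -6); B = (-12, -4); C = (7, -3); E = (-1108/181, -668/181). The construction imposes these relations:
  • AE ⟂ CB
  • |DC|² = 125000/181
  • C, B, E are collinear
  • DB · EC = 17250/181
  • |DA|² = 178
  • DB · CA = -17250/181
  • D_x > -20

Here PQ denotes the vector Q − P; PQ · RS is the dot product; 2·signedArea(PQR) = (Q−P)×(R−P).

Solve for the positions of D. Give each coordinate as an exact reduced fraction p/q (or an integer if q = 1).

1. D_x = -3483/181  [DB · CA = -17250/181 ∩ DB · EC = 17250/181]
2. D_y = -793/181  [DB · CA = -17250/181 ∩ DB · EC = 17250/181]
   → D = (-3483/181, -793/181)

D = (-3483/181, -793/181)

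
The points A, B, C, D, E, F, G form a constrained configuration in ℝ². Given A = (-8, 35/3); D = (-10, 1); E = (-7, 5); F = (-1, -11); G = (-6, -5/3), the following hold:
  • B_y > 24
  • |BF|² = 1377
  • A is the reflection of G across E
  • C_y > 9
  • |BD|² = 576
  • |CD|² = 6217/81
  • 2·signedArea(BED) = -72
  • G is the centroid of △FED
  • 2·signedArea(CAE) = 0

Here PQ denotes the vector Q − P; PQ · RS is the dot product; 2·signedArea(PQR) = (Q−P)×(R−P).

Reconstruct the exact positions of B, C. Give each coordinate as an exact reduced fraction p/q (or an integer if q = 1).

1. B_x = -10  [line 4·x + -3·y + 115 = 0 ∩ |BF|² = 1377]
2. B_y = 25  [line 4·x + -3·y + 115 = 0 ∩ |BF|² = 1377]
   → B = (-10, 25)
3. C_x = -23/3  [line 20/3·x + 1·y + 125/3 = 0 ∩ |CD|² = 6217/81]
4. C_y = 85/9  [line 20/3·x + 1·y + 125/3 = 0 ∩ |CD|² = 6217/81]
   → C = (-23/3, 85/9)

B = (-10, 25)
C = (-23/3, 85/9)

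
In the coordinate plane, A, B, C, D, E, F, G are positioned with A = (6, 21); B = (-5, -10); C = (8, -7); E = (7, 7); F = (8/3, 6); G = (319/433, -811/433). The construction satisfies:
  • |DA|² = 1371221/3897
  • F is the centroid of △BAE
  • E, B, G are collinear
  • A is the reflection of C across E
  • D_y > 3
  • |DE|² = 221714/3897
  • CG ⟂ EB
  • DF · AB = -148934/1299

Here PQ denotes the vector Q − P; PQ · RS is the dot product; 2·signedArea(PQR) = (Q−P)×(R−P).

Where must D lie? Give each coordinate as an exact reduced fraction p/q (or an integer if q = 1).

D = (752/1299, 3952/1299)

1. D_x = 752/1299  [line 11·x + 31·y + -130784/1299 = 0 ∩ |DE|² = 221714/3897]
2. D_y = 3952/1299  [line 11·x + 31·y + -130784/1299 = 0 ∩ |DE|² = 221714/3897]
   → D = (752/1299, 3952/1299)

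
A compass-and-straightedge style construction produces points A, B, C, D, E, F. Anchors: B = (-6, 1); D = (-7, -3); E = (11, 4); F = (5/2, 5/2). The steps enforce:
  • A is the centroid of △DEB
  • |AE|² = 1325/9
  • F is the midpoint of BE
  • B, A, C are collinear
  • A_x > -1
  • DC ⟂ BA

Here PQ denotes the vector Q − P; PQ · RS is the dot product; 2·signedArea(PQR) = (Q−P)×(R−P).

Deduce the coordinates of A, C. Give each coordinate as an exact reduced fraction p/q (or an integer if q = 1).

A = (-2/3, 2/3)
C = (-1734/257, 269/257)

1. A_x = -2/3  [A is the centroid of △DEB]
2. A_y = 2/3  [A is the centroid of △DEB]
   → A = (-2/3, 2/3)
3. C_x = -1734/257  [B, A, C are collinear ∩ DC ⟂ BA]
4. C_y = 269/257  [B, A, C are collinear ∩ DC ⟂ BA]
   → C = (-1734/257, 269/257)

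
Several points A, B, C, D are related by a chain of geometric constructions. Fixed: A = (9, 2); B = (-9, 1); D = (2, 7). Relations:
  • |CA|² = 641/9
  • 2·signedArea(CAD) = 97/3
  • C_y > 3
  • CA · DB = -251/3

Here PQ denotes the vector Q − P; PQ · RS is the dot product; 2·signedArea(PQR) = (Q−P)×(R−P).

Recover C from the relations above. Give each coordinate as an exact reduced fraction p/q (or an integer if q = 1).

C = (2/3, 10/3)

1. C_x = 2/3  [2·signedArea(CAD) = 97/3 ∩ CA · DB = -251/3]
2. C_y = 10/3  [2·signedArea(CAD) = 97/3 ∩ CA · DB = -251/3]
   → C = (2/3, 10/3)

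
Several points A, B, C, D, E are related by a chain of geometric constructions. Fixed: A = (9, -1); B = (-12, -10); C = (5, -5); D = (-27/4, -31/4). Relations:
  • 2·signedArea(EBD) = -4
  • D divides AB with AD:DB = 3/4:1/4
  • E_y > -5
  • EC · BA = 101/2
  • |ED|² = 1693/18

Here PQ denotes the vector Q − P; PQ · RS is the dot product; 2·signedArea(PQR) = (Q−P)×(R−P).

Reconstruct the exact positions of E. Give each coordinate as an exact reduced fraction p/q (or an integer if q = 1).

1. E_x = 29/12  [2·signedArea(EBD) = -4 ∩ EC · BA = 101/2]
2. E_y = -55/12  [2·signedArea(EBD) = -4 ∩ EC · BA = 101/2]
   → E = (29/12, -55/12)

E = (29/12, -55/12)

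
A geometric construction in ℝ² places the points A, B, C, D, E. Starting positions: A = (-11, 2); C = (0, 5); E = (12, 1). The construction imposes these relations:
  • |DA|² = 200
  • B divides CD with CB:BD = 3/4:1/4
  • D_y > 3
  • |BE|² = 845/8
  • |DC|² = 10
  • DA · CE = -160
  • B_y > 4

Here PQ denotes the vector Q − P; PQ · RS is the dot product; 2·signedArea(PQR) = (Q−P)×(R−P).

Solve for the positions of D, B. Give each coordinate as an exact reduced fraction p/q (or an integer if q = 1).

B = (9/4, 17/4)
D = (3, 4)

1. D_x = 3  [line -12·x + 4·y + 20 = 0 ∩ |DC|² = 10]
2. D_y = 4  [line -12·x + 4·y + 20 = 0 ∩ |DC|² = 10]
   → D = (3, 4)
3. B_x = 9/4  [B divides CD with CB:BD = 3/4:1/4]
4. B_y = 17/4  [B divides CD with CB:BD = 3/4:1/4]
   → B = (9/4, 17/4)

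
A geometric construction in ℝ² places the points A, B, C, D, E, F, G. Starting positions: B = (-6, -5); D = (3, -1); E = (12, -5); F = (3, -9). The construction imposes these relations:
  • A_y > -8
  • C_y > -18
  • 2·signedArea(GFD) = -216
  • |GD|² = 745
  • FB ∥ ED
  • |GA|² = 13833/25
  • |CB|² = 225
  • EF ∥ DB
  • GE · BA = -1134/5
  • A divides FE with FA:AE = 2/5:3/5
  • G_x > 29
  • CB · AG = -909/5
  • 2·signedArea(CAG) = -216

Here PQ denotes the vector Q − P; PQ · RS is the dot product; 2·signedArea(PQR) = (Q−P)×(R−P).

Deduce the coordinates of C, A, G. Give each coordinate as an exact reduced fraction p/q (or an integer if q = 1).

1. A_x = 33/5  [A divides FE with FA:AE = 2/5:3/5]
2. A_y = -37/5  [A divides FE with FA:AE = 2/5:3/5]
   → A = (33/5, -37/5)
3. G_x = 30  [2·signedArea(GFD) = -216 ∩ GE · BA = -1134/5]
4. G_y = -5  [2·signedArea(GFD) = -216 ∩ GE · BA = -1134/5]
   → G = (30, -5)
5. C_x = 3  [CB · AG = -909/5 ∩ 2·signedArea(CAG) = -216]
6. C_y = -17  [CB · AG = -909/5 ∩ 2·signedArea(CAG) = -216]
   → C = (3, -17)

A = (33/5, -37/5)
C = (3, -17)
G = (30, -5)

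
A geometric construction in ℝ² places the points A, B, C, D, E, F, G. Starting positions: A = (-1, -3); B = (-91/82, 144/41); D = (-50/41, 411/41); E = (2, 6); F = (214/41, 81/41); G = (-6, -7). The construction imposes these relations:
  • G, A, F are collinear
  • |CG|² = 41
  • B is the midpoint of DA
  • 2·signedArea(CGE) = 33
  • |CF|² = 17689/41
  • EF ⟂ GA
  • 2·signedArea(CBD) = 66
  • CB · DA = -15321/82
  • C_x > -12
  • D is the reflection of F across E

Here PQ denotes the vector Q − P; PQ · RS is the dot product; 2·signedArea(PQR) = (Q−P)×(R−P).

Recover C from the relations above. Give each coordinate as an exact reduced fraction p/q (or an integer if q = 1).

C = (-11, -11)

1. C_x = -11  [2·signedArea(CBD) = 66 ∩ 2·signedArea(CGE) = 33]
2. C_y = -11  [2·signedArea(CBD) = 66 ∩ 2·signedArea(CGE) = 33]
   → C = (-11, -11)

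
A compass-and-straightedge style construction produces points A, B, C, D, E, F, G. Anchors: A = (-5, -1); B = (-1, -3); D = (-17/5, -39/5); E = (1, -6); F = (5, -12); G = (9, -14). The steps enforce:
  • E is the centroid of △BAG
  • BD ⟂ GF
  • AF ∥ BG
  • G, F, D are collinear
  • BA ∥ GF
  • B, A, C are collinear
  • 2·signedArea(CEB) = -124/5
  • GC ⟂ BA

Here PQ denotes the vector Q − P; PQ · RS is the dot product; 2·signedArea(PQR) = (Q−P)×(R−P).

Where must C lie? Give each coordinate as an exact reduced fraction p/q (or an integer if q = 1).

C = (57/5, -46/5)

1. C_x = 57/5  [B, A, C are collinear ∩ GC ⟂ BA]
2. C_y = -46/5  [B, A, C are collinear ∩ GC ⟂ BA]
   → C = (57/5, -46/5)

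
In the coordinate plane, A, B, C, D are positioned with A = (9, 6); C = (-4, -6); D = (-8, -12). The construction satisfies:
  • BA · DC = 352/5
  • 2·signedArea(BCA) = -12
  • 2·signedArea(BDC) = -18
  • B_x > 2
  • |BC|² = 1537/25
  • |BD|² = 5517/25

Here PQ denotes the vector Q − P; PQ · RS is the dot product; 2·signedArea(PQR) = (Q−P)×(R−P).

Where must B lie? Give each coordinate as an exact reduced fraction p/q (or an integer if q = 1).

B = (11/5, -6/5)

1. B_x = 11/5  [2·signedArea(BDC) = -18 ∩ 2·signedArea(BCA) = -12]
2. B_y = -6/5  [2·signedArea(BDC) = -18 ∩ 2·signedArea(BCA) = -12]
   → B = (11/5, -6/5)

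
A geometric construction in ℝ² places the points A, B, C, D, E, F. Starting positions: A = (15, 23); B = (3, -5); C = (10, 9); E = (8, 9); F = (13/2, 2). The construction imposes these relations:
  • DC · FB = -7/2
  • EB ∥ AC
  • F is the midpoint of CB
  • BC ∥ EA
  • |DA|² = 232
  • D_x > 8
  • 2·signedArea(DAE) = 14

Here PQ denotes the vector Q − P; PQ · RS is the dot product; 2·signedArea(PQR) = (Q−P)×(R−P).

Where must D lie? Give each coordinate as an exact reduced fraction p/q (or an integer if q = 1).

D = (9, 9)

1. D_x = 9  [2·signedArea(DAE) = 14 ∩ DC · FB = -7/2]
2. D_y = 9  [2·signedArea(DAE) = 14 ∩ DC · FB = -7/2]
   → D = (9, 9)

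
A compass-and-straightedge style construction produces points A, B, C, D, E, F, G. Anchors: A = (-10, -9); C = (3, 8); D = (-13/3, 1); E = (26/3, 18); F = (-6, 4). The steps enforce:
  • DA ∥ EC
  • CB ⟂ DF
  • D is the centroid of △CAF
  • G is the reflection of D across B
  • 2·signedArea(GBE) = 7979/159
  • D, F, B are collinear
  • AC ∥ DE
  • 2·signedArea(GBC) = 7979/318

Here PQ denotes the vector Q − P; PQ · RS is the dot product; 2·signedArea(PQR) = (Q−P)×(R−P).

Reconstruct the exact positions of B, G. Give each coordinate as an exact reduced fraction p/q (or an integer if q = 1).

B = (-591/106, 343/106)
G = (-1084/159, 290/53)

1. B_x = -591/106  [D, F, B are collinear ∩ CB ⟂ DF]
2. B_y = 343/106  [D, F, B are collinear ∩ CB ⟂ DF]
   → B = (-591/106, 343/106)
3. G_x = -1084/159  [G is the reflection of D across B]
4. G_y = 290/53  [G is the reflection of D across B]
   → G = (-1084/159, 290/53)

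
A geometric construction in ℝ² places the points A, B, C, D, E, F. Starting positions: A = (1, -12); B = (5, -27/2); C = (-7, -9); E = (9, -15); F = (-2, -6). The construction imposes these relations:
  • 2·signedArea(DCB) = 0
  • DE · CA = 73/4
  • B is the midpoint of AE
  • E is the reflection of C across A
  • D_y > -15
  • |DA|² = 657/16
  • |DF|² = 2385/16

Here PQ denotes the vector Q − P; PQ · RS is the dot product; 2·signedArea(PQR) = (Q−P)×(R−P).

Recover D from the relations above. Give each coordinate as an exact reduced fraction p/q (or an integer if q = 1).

D = (7, -57/4)

1. D_x = 7  [2·signedArea(DCB) = 0 ∩ DE · CA = 73/4]
2. D_y = -57/4  [2·signedArea(DCB) = 0 ∩ DE · CA = 73/4]
   → D = (7, -57/4)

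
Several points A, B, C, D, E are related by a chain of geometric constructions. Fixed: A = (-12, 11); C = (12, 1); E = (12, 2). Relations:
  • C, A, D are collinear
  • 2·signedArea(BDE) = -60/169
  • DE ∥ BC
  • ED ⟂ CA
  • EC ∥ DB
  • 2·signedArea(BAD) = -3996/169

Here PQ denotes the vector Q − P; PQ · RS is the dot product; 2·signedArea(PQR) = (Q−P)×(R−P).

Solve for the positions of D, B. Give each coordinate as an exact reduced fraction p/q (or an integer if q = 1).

1. D_x = 1968/169  [C, A, D are collinear ∩ ED ⟂ CA]
2. D_y = 194/169  [C, A, D are collinear ∩ ED ⟂ CA]
   → D = (1968/169, 194/169)
3. B_x = 1968/169  [DE ∥ BC ∩ EC ∥ DB]
4. B_y = 25/169  [DE ∥ BC ∩ EC ∥ DB]
   → B = (1968/169, 25/169)

B = (1968/169, 25/169)
D = (1968/169, 194/169)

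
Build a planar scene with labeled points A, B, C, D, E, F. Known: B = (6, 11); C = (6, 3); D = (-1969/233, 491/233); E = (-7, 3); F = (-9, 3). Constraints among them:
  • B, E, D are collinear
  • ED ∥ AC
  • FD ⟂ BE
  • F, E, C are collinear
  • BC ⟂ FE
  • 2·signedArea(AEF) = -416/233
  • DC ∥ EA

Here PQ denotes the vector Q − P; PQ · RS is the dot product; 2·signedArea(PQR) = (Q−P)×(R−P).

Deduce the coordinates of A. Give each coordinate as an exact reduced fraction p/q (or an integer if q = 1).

A = (1736/233, 907/233)

1. A_x = 1736/233  [ED ∥ AC ∩ DC ∥ EA]
2. A_y = 907/233  [ED ∥ AC ∩ DC ∥ EA]
   → A = (1736/233, 907/233)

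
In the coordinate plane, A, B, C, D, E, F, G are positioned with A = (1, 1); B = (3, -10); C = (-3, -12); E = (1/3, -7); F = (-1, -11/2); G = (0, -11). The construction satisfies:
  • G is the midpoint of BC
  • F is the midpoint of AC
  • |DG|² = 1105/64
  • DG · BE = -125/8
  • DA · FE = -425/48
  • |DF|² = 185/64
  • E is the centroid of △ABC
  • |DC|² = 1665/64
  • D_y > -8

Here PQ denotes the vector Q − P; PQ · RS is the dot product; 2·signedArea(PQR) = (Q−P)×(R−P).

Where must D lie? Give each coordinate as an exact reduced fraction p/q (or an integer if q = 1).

1. D_x = -3/2  [line 8/3·x + -3·y + -139/8 = 0 ∩ |DC|² = 1665/64]
2. D_y = -57/8  [line 8/3·x + -3·y + -139/8 = 0 ∩ |DC|² = 1665/64]
   → D = (-3/2, -57/8)

D = (-3/2, -57/8)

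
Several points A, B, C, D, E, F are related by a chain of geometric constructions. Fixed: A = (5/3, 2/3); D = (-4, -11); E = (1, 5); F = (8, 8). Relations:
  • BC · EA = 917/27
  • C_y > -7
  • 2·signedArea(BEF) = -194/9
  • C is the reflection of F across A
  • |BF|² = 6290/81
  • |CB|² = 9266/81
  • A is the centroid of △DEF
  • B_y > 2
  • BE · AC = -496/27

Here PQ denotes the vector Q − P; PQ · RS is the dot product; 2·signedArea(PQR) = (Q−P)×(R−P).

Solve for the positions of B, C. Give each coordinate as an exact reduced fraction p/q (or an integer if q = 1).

1. C_x = -14/3  [C is the reflection of F across A]
2. C_y = -20/3  [C is the reflection of F across A]
   → C = (-14/3, -20/3)
3. B_x = 13/9  [BE · AC = -496/27 ∩ BC · EA = 917/27]
4. B_y = 19/9  [BE · AC = -496/27 ∩ BC · EA = 917/27]
   → B = (13/9, 19/9)

B = (13/9, 19/9)
C = (-14/3, -20/3)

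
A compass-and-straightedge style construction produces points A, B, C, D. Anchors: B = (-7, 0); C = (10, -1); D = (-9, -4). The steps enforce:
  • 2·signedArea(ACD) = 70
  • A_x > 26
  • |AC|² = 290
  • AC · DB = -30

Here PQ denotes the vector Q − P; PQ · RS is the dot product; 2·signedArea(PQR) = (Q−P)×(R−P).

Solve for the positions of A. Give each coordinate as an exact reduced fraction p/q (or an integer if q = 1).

1. A_x = 27  [2·signedArea(ACD) = 70 ∩ AC · DB = -30]
2. A_y = -2  [2·signedArea(ACD) = 70 ∩ AC · DB = -30]
   → A = (27, -2)

A = (27, -2)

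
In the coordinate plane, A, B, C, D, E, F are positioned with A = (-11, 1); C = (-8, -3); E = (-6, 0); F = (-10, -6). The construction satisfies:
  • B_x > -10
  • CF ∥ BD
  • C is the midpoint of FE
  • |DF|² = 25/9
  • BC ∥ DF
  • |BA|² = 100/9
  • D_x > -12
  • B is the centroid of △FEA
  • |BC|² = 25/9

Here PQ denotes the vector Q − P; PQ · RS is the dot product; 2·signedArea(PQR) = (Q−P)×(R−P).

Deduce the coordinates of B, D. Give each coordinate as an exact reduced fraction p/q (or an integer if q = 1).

1. B_x = -9  [B is the centroid of △FEA]
2. B_y = -5/3  [B is the centroid of △FEA]
   → B = (-9, -5/3)
3. D_x = -11  [BC ∥ DF ∩ CF ∥ BD]
4. D_y = -14/3  [BC ∥ DF ∩ CF ∥ BD]
   → D = (-11, -14/3)

B = (-9, -5/3)
D = (-11, -14/3)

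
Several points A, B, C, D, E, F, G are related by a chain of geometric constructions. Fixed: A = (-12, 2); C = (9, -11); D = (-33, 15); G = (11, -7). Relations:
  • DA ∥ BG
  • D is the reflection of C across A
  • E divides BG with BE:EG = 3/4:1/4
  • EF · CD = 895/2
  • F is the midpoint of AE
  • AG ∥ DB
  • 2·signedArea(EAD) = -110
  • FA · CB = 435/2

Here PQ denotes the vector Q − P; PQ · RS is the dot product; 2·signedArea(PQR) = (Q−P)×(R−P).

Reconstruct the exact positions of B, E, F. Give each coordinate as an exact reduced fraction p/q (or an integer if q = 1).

B = (-10, 6)
E = (23/4, -15/4)
F = (-25/8, -7/8)

1. B_x = -10  [DA ∥ BG ∩ AG ∥ DB]
2. B_y = 6  [DA ∥ BG ∩ AG ∥ DB]
   → B = (-10, 6)
3. E_x = 23/4  [E divides BG with BE:EG = 3/4:1/4]
4. E_y = -15/4  [E divides BG with BE:EG = 3/4:1/4]
   → E = (23/4, -15/4)
5. F_x = -25/8  [F is the midpoint of AE]
6. F_y = -7/8  [F is the midpoint of AE]
   → F = (-25/8, -7/8)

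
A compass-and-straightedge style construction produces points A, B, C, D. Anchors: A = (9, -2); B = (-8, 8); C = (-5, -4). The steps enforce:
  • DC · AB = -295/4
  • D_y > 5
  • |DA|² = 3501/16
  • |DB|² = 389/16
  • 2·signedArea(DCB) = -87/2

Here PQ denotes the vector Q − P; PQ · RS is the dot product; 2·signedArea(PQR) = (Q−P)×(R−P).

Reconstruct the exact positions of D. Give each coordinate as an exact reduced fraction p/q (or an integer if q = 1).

1. D_x = -15/4  [DC · AB = -295/4 ∩ 2·signedArea(DCB) = -87/2]
2. D_y = 11/2  [DC · AB = -295/4 ∩ 2·signedArea(DCB) = -87/2]
   → D = (-15/4, 11/2)

D = (-15/4, 11/2)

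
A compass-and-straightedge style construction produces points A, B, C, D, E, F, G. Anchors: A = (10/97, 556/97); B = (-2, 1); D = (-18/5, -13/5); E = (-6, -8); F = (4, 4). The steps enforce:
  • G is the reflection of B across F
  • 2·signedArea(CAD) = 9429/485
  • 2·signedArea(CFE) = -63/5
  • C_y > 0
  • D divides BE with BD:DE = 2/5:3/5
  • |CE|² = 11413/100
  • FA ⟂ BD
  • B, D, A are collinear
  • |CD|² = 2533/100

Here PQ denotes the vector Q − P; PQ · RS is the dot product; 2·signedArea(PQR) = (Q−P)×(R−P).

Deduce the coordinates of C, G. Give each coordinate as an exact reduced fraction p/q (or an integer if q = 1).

C = (1/5, 7/10)
G = (10, 7)

1. C_x = 1/5  [2·signedArea(CFE) = -63/5 ∩ 2·signedArea(CAD) = 9429/485]
2. C_y = 7/10  [2·signedArea(CFE) = -63/5 ∩ 2·signedArea(CAD) = 9429/485]
   → C = (1/5, 7/10)
3. G_x = 10  [G is the reflection of B across F]
4. G_y = 7  [G is the reflection of B across F]
   → G = (10, 7)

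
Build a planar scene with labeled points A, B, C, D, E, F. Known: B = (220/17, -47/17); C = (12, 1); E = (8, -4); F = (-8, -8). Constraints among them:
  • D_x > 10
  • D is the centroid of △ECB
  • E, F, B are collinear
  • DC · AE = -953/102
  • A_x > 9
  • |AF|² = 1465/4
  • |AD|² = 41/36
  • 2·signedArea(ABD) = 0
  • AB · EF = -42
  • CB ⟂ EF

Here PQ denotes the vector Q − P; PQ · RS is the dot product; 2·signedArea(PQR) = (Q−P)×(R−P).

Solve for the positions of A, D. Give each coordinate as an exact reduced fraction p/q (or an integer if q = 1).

A = (10, -3/2)
D = (560/51, -98/51)

1. D_x = 560/51  [D is the centroid of △ECB]
2. D_y = -98/51  [D is the centroid of △ECB]
   → D = (560/51, -98/51)
3. A_x = 10  [2·signedArea(ABD) = 0 ∩ AB · EF = -42]
4. A_y = -3/2  [2·signedArea(ABD) = 0 ∩ AB · EF = -42]
   → A = (10, -3/2)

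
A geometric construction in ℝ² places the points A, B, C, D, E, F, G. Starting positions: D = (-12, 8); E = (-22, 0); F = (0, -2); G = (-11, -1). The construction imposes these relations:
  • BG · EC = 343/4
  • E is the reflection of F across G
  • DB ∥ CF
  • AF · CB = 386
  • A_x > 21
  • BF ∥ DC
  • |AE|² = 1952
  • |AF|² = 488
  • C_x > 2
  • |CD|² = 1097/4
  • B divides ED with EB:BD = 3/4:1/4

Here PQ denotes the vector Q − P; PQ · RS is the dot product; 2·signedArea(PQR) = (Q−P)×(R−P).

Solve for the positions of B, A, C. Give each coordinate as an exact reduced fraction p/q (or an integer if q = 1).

1. B_x = -29/2  [B divides ED with EB:BD = 3/4:1/4]
2. B_y = 6  [B divides ED with EB:BD = 3/4:1/4]
   → B = (-29/2, 6)
3. C_x = 5/2  [DB ∥ CF ∩ BF ∥ DC]
4. C_y = 0  [DB ∥ CF ∩ BF ∥ DC]
   → C = (5/2, 0)
5. A_x = 22  [line 17·x + -6·y + -398 = 0 ∩ |AF|² = 488]
6. A_y = -4  [line 17·x + -6·y + -398 = 0 ∩ |AF|² = 488]
   → A = (22, -4)

A = (22, -4)
B = (-29/2, 6)
C = (5/2, 0)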